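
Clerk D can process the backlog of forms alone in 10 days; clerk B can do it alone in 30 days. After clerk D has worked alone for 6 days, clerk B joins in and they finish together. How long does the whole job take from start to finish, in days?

9 days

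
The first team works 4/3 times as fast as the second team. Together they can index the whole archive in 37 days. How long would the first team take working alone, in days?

259/4 days

Let the second team's rate be r; then the first team's rate is (4/3)r, so together (4/3 + 1)r = (7/3)r = 1/37.
Thus r = 3/259 per day.
The second team alone: 259/3 days; the first team alone: 259/4 days.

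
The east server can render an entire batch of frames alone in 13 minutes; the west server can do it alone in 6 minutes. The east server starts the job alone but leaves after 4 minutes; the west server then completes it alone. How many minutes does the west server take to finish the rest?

54/13 minutes

In 4 minutes the east server does 4/13 of the job, leaving 9/13.
The west server works at 1/6 per minute, so finishing takes 9/13 ÷ 1/6 = 54/13 minutes.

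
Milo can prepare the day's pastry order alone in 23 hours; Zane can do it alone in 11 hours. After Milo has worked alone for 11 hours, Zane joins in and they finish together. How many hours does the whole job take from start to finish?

253/17 hours

In 11 hours Milo does 11/23 of the job, leaving 12/23.
Milo and Zane together work at 34/253 per hour, so finishing takes 12/23 ÷ 34/253 = 66/17 hours.
Total time = 11 + 66/17 = 253/17 hours.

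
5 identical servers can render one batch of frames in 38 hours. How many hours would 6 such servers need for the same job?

Total work is 5·38 = 190 server-hours.
With 6 servers: 190/6 = 95/3 hours.

95/3 hours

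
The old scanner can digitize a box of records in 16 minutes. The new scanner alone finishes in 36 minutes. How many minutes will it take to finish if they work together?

144/13 minutes

Combined rate: 1/16 + 1/36 = (9 + 4)/144 = 13/144 per minute.
Time = 1 ÷ (13/144) = 144/13 minutes.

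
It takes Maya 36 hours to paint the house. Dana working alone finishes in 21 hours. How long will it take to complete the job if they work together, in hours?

252/19 hours

With two workers the combined time is the product over the sum: 36·21/(36+21) = 756/57 = 252/19 hours.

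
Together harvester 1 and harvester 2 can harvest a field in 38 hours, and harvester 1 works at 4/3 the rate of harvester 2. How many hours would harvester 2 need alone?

266/3 hours

Let harvester 2's rate be r; then harvester 1's rate is (4/3)r, so together (4/3 + 1)r = (7/3)r = 1/38.
Thus r = 3/266 per hour.
Harvester 2 alone: 266/3 hours; harvester 1 alone: 133/2 hours.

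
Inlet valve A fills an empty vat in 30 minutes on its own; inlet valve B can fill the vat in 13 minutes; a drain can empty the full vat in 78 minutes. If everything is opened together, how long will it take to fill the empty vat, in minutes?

195/19 minutes

Net rate = 1/30 + 1/13 − 1/78 = (13 + 30 − 5)/390 = 38/390 = 19/195 per minute.
Filling time = 1 ÷ (19/195) = 195/19 minutes.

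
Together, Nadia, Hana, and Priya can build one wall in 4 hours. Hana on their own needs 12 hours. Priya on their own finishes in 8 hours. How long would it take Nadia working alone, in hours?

Combined rate is 1/4 per hour.
Known contribution: 1/12 + 1/8 = (2 + 3)/24 = 5/24 per hour.
So Nadia's rate is 1/4 − 5/24 = 1/24, meaning 24 hours alone.

24 hours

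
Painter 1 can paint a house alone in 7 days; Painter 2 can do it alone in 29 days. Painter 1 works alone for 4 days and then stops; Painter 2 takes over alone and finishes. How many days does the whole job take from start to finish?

In 4 days Painter 1 does 4/7 of the job, leaving 3/7.
Painter 2 works at 1/29 per day, so finishing takes 3/7 ÷ 1/29 = 87/7 days.
Total time = 4 + 87/7 = 115/7 days.

115/7 days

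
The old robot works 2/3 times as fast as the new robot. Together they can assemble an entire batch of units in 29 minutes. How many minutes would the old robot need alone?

145/2 minutes

Let the new robot's rate be r; then the old robot's rate is (2/3)r, so together (2/3 + 1)r = (5/3)r = 1/29.
Thus r = 3/145 per minute.
The new robot alone: 145/3 minutes; the old robot alone: 145/2 minutes.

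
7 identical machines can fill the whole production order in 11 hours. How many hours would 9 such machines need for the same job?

77/9 hours

Total work is 7·11 = 77 machine-hours.
With 9 machines: 77/9 hours.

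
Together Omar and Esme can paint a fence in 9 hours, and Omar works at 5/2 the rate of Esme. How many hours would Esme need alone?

63/2 hours

Let Esme's rate be r; then Omar's rate is (5/2)r, so together (5/2 + 1)r = (7/2)r = 1/9.
Thus r = 2/63 per hour.
Esme alone: 63/2 hours; Omar alone: 63/5 hours.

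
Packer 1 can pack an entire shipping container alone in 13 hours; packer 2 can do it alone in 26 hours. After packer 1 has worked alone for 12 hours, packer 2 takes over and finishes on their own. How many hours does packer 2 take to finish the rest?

2 hours

In 12 hours packer 1 does 12/13 of the job, leaving 1/13.
Packer 2 works at 1/26 per hour, so finishing takes 1/13 ÷ 1/26 = 2 hours.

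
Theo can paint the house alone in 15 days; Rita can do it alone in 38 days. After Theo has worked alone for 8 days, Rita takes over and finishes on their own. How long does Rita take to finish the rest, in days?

266/15 days

In 8 days Theo does 8/15 of the job, leaving 7/15.
Rita works at 1/38 per day, so finishing takes 7/15 ÷ 1/38 = 266/15 days.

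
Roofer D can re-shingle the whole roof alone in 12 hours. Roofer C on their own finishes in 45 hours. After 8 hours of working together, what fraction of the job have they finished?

Combined rate: 1/12 + 1/45 = (15 + 4)/180 = 19/180 per hour.
In 8 hours they complete 8·19/180 = 38/45 of the job.

38/45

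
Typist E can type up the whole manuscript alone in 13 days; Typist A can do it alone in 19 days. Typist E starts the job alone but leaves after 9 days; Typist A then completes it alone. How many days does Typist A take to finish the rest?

In 9 days Typist E does 9/13 of the job, leaving 4/13.
Typist A works at 1/19 per day, so finishing takes 4/13 ÷ 1/19 = 76/13 days.

76/13 days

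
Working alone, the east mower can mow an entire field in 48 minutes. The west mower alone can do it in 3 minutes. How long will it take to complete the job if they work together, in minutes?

48/17 minutes

With two workers the combined time is the product over the sum: 48·3/(48+3) = 144/51 = 48/17 minutes.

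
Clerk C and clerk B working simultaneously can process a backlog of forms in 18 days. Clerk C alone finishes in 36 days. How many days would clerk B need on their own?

36 days

Combined rate is 1/18 per day.
Known contribution: 1/36 per day.
So clerk B's rate is 1/18 − 1/36 = 1/36, meaning 36 days alone.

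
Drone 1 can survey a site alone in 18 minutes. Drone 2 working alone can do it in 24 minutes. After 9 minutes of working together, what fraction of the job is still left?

Combined rate: 1/18 + 1/24 = (4 + 3)/72 = 7/72 per minute.
In 9 minutes they complete 9·7/72 = 7/8 of the job.
So 1/8 remains.

1/8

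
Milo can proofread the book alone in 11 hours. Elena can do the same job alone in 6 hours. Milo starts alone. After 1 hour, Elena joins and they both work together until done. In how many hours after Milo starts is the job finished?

In the first 1 hour Milo alone does 1/11 of the job, leaving 10/11.
Once everyone is working, combined rate: 1/11 + 1/6 = (6 + 11)/66 = 17/66 per hour.
Remaining 10/11 at 17/66 per hour takes 60/17 hours.
Total from the start = 1 + 60/17 = 77/17 hours.

77/17 hours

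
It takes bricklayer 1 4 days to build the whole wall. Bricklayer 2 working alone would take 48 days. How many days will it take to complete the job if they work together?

48/13 days

Combined rate: 1/4 + 1/48 = (12 + 1)/48 = 13/48 per day.
Time = 1 ÷ (13/48) = 48/13 days.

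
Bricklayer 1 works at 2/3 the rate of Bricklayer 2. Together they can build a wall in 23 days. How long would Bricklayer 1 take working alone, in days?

115/2 days

Let Bricklayer 2's rate be r; then Bricklayer 1's rate is (2/3)r, so together (2/3 + 1)r = (5/3)r = 1/23.
Thus r = 3/115 per day.
Bricklayer 2 alone: 115/3 days; Bricklayer 1 alone: 115/2 days.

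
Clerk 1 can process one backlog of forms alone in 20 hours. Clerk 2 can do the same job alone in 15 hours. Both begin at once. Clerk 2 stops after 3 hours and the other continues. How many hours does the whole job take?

16 hours

In the first 3 hours the combined rate is 7/60, so 7/20 of the job is done, leaving 13/20.
After Clerk 2 leaves the rate is 1/20 per hour; the remaining 13/20 takes 13 hours.
Total = 3 + 13 = 16 hours.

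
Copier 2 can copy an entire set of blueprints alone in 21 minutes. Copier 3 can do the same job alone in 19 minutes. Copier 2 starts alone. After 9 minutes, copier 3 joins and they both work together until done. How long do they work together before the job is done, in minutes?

57/10 minutes

In the first 9 minutes copier 2 alone does 9/21 = 3/7 of the job, leaving 4/7.
Once everyone is working, combined rate: 1/21 + 1/19 = (19 + 21)/399 = 40/399 per minute.
Remaining 4/7 at 40/399 per minute takes 57/10 minutes.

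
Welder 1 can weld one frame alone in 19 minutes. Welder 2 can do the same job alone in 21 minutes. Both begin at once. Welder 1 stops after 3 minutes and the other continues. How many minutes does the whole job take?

336/19 minutes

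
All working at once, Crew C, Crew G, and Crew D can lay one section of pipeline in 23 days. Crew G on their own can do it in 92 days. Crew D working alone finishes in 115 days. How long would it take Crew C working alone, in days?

460/11 days

Combined rate is 1/23 per day.
Known contribution: 1/92 + 1/115 = (5 + 4)/460 = 9/460 per day.
So Crew C's rate is 1/23 − 9/460 = 11/460, meaning 460/11 days alone.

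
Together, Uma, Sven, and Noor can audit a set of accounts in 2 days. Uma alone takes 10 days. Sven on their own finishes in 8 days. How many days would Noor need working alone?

40/11 days

Combined rate is 1/2 per day.
Known contribution: 1/10 + 1/8 = (4 + 5)/40 = 9/40 per day.
So Noor's rate is 1/2 − 9/40 = 11/40, meaning 40/11 days alone.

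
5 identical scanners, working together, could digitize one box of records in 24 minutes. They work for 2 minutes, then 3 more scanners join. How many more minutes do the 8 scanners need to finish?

55/4 minutes

One scanner does 1/120 of the job per minute.
After 2 minutes with 5 scanners, 1/12 is done (11/12 left).
With 8 scanners the rate is 8/120 = 1/15, so the rest takes 11/12 ÷ 1/15 = 55/4 minutes.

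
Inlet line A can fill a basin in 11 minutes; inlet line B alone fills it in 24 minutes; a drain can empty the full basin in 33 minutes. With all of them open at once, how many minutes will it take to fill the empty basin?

88/9 minutes

Net rate = 1/11 + 1/24 − 1/33 = (24 + 11 − 8)/264 = 27/264 = 9/88 per minute.
Filling time = 1 ÷ (9/88) = 88/9 minutes.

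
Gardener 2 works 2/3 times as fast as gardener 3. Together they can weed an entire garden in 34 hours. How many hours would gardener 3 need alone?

Let gardener 3's rate be r; then gardener 2's rate is (2/3)r, so together (2/3 + 1)r = (5/3)r = 1/34.
Thus r = 3/170 per hour.
Gardener 3 alone: 170/3 hours; gardener 2 alone: 85 hours.

170/3 hours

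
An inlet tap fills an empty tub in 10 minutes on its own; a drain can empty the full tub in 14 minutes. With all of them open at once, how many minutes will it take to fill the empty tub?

35 minutes

Net rate = 1/10 − 1/14 = (7 − 5)/70 = 2/70 = 1/35 per minute.
Filling time = 1 ÷ (1/35) = 35 minutes.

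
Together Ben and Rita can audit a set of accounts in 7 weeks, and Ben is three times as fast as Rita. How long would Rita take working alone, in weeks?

Let Rita's rate be r; then Ben's rate is 3r, so together (3 + 1)r = 4r = 1/7.
Thus r = 1/28 per week.
Rita alone: 28 weeks; Ben alone: 28/3 weeks.

28 weeks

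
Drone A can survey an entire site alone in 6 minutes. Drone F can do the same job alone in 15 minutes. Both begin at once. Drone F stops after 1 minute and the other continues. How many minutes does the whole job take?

28/5 minutes

In the first 1 minute the combined rate is 7/30, so 7/30 of the job is done, leaving 23/30.
After Drone F leaves the rate is 1/6 per minute; the remaining 23/30 takes 23/5 minutes.
Total = 1 + 23/5 = 28/5 minutes.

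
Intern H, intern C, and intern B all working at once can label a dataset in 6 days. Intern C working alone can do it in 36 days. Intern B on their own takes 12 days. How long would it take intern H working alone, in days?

18 days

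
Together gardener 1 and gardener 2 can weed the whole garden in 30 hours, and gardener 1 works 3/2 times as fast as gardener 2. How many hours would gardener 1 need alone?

50 hours

Let gardener 2's rate be r; then gardener 1's rate is (3/2)r, so together (3/2 + 1)r = (5/2)r = 1/30.
Thus r = 1/75 per hour.
Gardener 2 alone: 75 hours; gardener 1 alone: 50 hours.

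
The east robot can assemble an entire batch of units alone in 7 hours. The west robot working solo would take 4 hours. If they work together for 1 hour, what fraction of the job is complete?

Combined rate: 1/7 + 1/4 = (4 + 7)/28 = 11/28 per hour.
In 1 hour they complete 1·11/28 = 11/28 of the job.

11/28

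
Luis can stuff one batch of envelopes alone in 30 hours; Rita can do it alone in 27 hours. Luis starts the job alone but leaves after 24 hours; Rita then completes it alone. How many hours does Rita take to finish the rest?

In 24 hours Luis does 24/30 = 4/5 of the job, leaving 1/5.
Rita works at 1/27 per hour, so finishing takes 1/5 ÷ 1/27 = 27/5 hours.

27/5 hours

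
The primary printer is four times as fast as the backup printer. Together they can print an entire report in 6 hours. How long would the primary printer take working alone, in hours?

Let the backup printer's rate be r; then the primary printer's rate is 4r, so together (4 + 1)r = 5r = 1/6.
Thus r = 1/30 per hour.
The backup printer alone: 30 hours; the primary printer alone: 15/2 hours.

15/2 hours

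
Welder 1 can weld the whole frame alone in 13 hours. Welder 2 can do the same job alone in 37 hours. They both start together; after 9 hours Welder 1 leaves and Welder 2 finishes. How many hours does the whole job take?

148/13 hours

In the first 9 hours the combined rate is 50/481, so 450/481 of the job is done, leaving 31/481.
After Welder 1 leaves the rate is 1/37 per hour; the remaining 31/481 takes 31/13 hours.
Total = 9 + 31/13 = 148/13 hours.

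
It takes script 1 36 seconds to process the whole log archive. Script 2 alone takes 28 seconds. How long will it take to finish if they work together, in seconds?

Combined rate: 1/36 + 1/28 = (7 + 9)/252 = 16/252 = 4/63 per second.
Time = 1 ÷ (4/63) = 63/4 seconds.

63/4 seconds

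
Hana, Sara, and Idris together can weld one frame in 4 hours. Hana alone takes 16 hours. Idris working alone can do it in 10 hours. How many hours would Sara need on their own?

Combined rate is 1/4 per hour.
Known contribution: 1/16 + 1/10 = (5 + 8)/80 = 13/80 per hour.
So Sara's rate is 1/4 − 13/80 = 7/80, meaning 80/7 hours alone.

80/7 hours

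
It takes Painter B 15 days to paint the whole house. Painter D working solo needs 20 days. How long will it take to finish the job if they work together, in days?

60/7 days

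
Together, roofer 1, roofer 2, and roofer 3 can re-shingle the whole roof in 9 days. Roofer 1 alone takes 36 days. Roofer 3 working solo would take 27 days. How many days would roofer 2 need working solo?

Combined rate is 1/9 per day.
Known contribution: 1/36 + 1/27 = (3 + 4)/108 = 7/108 per day.
So roofer 2's rate is 1/9 − 7/108 = 5/108, meaning 108/5 days alone.

108/5 days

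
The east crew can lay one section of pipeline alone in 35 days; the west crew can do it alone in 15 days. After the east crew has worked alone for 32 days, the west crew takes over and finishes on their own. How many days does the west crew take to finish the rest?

9/7 days

In 32 days the east crew does 32/35 of the job, leaving 3/35.
The west crew works at 1/15 per day, so finishing takes 3/35 ÷ 1/15 = 9/7 days.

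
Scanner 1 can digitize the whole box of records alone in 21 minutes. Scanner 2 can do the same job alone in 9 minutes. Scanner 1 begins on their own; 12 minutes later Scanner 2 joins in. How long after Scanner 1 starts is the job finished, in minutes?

147/10 minutes

In the first 12 minutes Scanner 1 alone does 12/21 = 4/7 of the job, leaving 3/7.
Once everyone is working, combined rate: 1/21 + 1/9 = (3 + 7)/63 = 10/63 per minute.
Remaining 3/7 at 10/63 per minute takes 27/10 minutes.
Total from the start = 12 + 27/10 = 147/10 minutes.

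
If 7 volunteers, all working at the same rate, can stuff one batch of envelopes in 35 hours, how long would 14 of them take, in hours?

35/2 hours

Total work is 7·35 = 245 volunteer-hours.
With 14 volunteers: 245/14 = 35/2 hours.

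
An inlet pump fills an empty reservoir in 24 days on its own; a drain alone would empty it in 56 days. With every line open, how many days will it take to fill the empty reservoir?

42 days

Net rate = 1/24 − 1/56 = (7 − 3)/168 = 4/168 = 1/42 per day.
Filling time = 1 ÷ (1/42) = 42 days.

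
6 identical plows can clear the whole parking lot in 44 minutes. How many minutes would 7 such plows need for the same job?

264/7 minutes

Total work is 6·44 = 264 plow-minutes.
With 7 plows: 264/7 minutes.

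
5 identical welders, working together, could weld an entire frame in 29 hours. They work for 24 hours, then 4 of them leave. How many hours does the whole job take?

49 hours

One welder does 1/145 of the job per hour.
After 24 hours with 5 welders, 24/29 is done (5/29 left).
With 1 welder the rate is 1/145, so the rest takes 5/29 ÷ 1/145 = 25 hours.
Total = 24 + 25 = 49 hours.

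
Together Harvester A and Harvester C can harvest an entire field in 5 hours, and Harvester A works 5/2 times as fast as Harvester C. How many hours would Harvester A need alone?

7 hours

Let Harvester C's rate be r; then Harvester A's rate is (5/2)r, so together (5/2 + 1)r = (7/2)r = 1/5.
Thus r = 2/35 per hour.
Harvester C alone: 35/2 hours; Harvester A alone: 7 hours.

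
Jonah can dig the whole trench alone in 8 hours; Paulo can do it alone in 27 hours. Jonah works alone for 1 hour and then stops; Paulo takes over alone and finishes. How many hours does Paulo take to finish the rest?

In 1 hour Jonah does 1/8 of the job, leaving 7/8.
Paulo works at 1/27 per hour, so finishing takes 7/8 ÷ 1/27 = 189/8 hours.

189/8 hours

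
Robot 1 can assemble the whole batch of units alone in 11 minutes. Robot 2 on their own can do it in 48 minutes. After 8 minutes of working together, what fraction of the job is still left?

Combined rate: 1/11 + 1/48 = (48 + 11)/528 = 59/528 per minute.
In 8 minutes they complete 8·59/528 = 59/66 of the job.
So 7/66 remains.

7/66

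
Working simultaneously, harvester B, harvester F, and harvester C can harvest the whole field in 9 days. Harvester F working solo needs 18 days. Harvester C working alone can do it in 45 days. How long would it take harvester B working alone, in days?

Combined rate is 1/9 per day.
Known contribution: 1/18 + 1/45 = (5 + 2)/90 = 7/90 per day.
So harvester B's rate is 1/9 − 7/90 = 1/30, meaning 30 days alone.

30 days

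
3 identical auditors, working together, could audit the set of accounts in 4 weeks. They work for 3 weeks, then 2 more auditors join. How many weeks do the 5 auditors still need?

3/5 weeks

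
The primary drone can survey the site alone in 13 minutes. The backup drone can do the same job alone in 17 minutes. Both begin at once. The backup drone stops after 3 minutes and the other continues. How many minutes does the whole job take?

182/17 minutes

In the first 3 minutes the combined rate is 30/221, so 90/221 of the job is done, leaving 131/221.
After the backup drone leaves the rate is 1/13 per minute; the remaining 131/221 takes 131/17 minutes.
Total = 3 + 131/17 = 182/17 minutes.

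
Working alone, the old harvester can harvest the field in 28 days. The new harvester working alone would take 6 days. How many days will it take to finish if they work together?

Combined rate: 1/28 + 1/6 = (3 + 14)/84 = 17/84 per day.
Time = 1 ÷ (17/84) = 84/17 days.

84/17 days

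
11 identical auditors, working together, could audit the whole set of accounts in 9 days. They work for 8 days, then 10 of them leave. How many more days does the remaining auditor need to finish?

11 days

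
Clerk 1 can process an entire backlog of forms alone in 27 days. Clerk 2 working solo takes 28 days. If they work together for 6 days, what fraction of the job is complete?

Combined rate: 1/27 + 1/28 = (28 + 27)/756 = 55/756 per day.
In 6 days they complete 6·55/756 = 55/126 of the job.

55/126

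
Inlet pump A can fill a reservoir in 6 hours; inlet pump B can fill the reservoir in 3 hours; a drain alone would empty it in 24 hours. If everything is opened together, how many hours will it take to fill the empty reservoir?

Net rate = 1/6 + 1/3 − 1/24 = (4 + 8 − 1)/24 = 11/24 per hour.
Filling time = 1 ÷ (11/24) = 24/11 hours.

24/11 hours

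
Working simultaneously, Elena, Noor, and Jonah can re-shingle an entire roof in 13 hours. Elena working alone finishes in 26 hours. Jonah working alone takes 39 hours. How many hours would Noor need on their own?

78 hours

Combined rate is 1/13 per hour.
Known contribution: 1/26 + 1/39 = (3 + 2)/78 = 5/78 per hour.
So Noor's rate is 1/13 − 5/78 = 1/78, meaning 78 hours alone.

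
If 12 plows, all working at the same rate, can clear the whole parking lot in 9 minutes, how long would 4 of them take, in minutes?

27 minutes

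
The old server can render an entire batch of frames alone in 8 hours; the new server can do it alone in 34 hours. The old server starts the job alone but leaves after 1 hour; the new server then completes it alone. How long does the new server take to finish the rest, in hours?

119/4 hours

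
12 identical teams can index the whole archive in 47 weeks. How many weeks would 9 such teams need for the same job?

Total work is 12·47 = 564 team-weeks.
With 9 teams: 564/9 = 188/3 weeks.

188/3 weeks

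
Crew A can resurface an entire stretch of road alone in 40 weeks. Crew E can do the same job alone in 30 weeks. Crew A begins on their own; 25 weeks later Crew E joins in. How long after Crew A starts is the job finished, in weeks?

220/7 weeks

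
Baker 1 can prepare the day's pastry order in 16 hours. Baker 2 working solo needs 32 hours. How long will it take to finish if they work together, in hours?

Combined rate: 1/16 + 1/32 = (2 + 1)/32 = 3/32 per hour.
Time = 1 ÷ (3/32) = 32/3 hours.

32/3 hours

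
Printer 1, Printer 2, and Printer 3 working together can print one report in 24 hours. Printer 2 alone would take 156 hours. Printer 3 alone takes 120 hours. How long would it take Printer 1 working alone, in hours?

Combined rate is 1/24 per hour.
Known contribution: 1/156 + 1/120 = (10 + 13)/1560 = 23/1560 per hour.
So Printer 1's rate is 1/24 − 23/1560 = 7/260, meaning 260/7 hours alone.

260/7 hours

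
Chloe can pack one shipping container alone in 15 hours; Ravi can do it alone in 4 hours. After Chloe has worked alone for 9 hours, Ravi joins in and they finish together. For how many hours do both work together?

24/19 hours

In 9 hours Chloe does 9/15 = 3/5 of the job, leaving 2/5.
Chloe and Ravi together work at 19/60 per hour, so finishing takes 2/5 ÷ 19/60 = 24/19 hours.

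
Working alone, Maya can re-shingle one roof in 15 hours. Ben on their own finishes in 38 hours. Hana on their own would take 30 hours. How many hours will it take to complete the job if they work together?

95/12 hours

Combined rate: 1/15 + 1/38 + 1/30 = (38 + 15 + 19)/570 = 72/570 = 12/95 per hour.
Time = 1 ÷ (12/95) = 95/12 hours.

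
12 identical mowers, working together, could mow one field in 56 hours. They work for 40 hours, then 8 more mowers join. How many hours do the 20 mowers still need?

One mower does 1/672 of the job per hour.
After 40 hours with 12 mowers, 5/7 is done (2/7 left).
With 20 mowers the rate is 20/672 = 5/168, so the rest takes 2/7 ÷ 5/168 = 48/5 hours.

48/5 hours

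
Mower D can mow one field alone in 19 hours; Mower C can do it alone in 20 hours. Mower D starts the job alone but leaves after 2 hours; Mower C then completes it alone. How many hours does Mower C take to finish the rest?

In 2 hours Mower D does 2/19 of the job, leaving 17/19.
Mower C works at 1/20 per hour, so finishing takes 17/19 ÷ 1/20 = 340/19 hours.

340/19 hours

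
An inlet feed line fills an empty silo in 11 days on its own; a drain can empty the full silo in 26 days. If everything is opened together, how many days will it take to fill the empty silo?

Net rate = 1/11 − 1/26 = (26 − 11)/286 = 15/286 per day.
Filling time = 1 ÷ (15/286) = 286/15 days.

286/15 days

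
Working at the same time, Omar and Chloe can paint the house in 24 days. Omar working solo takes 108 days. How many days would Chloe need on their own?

216/7 days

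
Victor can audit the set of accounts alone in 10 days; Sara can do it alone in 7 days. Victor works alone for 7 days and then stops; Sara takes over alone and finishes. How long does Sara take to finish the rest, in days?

In 7 days Victor does 7/10 of the job, leaving 3/10.
Sara works at 1/7 per day, so finishing takes 3/10 ÷ 1/7 = 21/10 days.

21/10 days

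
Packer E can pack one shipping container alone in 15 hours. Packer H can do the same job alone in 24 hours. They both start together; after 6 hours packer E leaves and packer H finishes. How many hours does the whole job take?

In the first 6 hours the combined rate is 13/120, so 13/20 of the job is done, leaving 7/20.
After packer E leaves the rate is 1/24 per hour; the remaining 7/20 takes 42/5 hours.
Total = 6 + 42/5 = 72/5 hours.

72/5 hours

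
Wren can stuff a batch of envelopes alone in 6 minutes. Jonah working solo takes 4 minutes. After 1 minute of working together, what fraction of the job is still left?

Combined rate: 1/6 + 1/4 = (2 + 3)/12 = 5/12 per minute.
In 1 minute they complete 1·5/12 = 5/12 of the job.
So 7/12 remains.

7/12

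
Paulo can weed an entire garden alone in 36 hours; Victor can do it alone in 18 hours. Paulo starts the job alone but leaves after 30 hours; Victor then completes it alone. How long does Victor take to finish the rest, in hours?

In 30 hours Paulo does 30/36 = 5/6 of the job, leaving 1/6.
Victor works at 1/18 per hour, so finishing takes 1/6 ÷ 1/18 = 3 hours.

3 hours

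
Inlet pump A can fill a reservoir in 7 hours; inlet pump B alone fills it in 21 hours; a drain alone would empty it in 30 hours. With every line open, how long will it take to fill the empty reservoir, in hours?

70/11 hours

Net rate = 1/7 + 1/21 − 1/30 = (30 + 10 − 7)/210 = 33/210 = 11/70 per hour.
Filling time = 1 ÷ (11/70) = 70/11 hours.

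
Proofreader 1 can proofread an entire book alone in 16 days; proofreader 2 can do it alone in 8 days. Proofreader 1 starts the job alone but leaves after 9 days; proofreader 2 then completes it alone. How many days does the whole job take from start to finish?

25/2 days

In 9 days proofreader 1 does 9/16 of the job, leaving 7/16.
Proofreader 2 works at 1/8 per day, so finishing takes 7/16 ÷ 1/8 = 7/2 days.
Total time = 9 + 7/2 = 25/2 days.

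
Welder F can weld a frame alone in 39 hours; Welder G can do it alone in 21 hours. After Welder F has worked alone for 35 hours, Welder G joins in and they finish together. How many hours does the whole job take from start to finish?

In 35 hours Welder F does 35/39 of the job, leaving 4/39.
Welder F and Welder G together work at 20/273 per hour, so finishing takes 4/39 ÷ 20/273 = 7/5 hours.
Total time = 35 + 7/5 = 182/5 hours.

182/5 hours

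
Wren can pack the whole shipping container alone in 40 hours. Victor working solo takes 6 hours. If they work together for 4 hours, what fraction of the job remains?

7/30

Combined rate: 1/40 + 1/6 = (3 + 20)/120 = 23/120 per hour.
In 4 hours they complete 4·23/120 = 23/30 of the job.
So 7/30 remains.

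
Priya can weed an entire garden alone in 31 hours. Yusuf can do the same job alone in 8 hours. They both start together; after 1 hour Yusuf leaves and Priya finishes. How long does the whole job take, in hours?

In the first 1 hour the combined rate is 39/248, so 39/248 of the job is done, leaving 209/248.
After Yusuf leaves the rate is 1/31 per hour; the remaining 209/248 takes 209/8 hours.
Total = 1 + 209/8 = 217/8 hours.

217/8 hours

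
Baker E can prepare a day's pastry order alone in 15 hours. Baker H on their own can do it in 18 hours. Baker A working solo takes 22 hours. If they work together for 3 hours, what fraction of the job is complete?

83/165

Combined rate: 1/15 + 1/18 + 1/22 = (66 + 55 + 45)/990 = 166/990 = 83/495 per hour.
In 3 hours they complete 3·83/495 = 83/165 of the job.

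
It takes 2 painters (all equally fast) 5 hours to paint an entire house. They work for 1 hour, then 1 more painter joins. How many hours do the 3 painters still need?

One painter does 1/10 of the job per hour.
After 1 hour with 2 painters, 1/5 is done (4/5 left).
With 3 painters the rate is 3/10, so the rest takes 4/5 ÷ 3/10 = 8/3 hours.

8/3 hours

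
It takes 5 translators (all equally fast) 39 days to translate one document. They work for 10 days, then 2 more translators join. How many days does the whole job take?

One translator does 1/195 of the job per day.
After 10 days with 5 translators, 10/39 is done (29/39 left).
With 7 translators the rate is 7/195, so the rest takes 29/39 ÷ 7/195 = 145/7 days.
Total = 10 + 145/7 = 215/7 days.

215/7 days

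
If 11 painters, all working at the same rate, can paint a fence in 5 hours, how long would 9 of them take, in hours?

Total work is 11·5 = 55 painter-hours.
With 9 painters: 55/9 hours.

55/9 hours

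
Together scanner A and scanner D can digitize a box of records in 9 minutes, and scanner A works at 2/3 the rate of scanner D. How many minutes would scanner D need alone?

Let scanner D's rate be r; then scanner A's rate is (2/3)r, so together (2/3 + 1)r = (5/3)r = 1/9.
Thus r = 1/15 per minute.
Scanner D alone: 15 minutes; scanner A alone: 45/2 minutes.

15 minutes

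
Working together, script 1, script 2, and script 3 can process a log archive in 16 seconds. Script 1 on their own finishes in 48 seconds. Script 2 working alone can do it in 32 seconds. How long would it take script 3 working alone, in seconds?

Combined rate is 1/16 per second.
Known contribution: 1/48 + 1/32 = (2 + 3)/96 = 5/96 per second.
So script 3's rate is 1/16 − 5/96 = 1/96, meaning 96 seconds alone.

96 seconds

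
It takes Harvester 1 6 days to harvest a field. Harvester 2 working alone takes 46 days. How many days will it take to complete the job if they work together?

With two workers the combined time is the product over the sum: 6·46/(6+46) = 276/52 = 69/13 days.

69/13 days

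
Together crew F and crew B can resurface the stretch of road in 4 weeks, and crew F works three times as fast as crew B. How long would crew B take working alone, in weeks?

16 weeks

Let crew B's rate be r; then crew F's rate is 3r, so together (3 + 1)r = 4r = 1/4.
Thus r = 1/16 per week.
Crew B alone: 16 weeks; crew F alone: 16/3 weeks.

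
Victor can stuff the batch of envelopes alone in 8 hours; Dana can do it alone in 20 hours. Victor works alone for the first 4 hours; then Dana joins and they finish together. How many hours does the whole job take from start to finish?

48/7 hours

In 4 hours Victor does 4/8 = 1/2 of the job, leaving 1/2.
Victor and Dana together work at 7/40 per hour, so finishing takes 1/2 ÷ 7/40 = 20/7 hours.
Total time = 4 + 20/7 = 48/7 hours.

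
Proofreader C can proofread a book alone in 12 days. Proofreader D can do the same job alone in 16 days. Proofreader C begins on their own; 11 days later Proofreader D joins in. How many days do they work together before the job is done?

4/7 days

In the first 11 days Proofreader C alone does 11/12 of the job, leaving 1/12.
Once everyone is working, combined rate: 1/12 + 1/16 = (4 + 3)/48 = 7/48 per day.
Remaining 1/12 at 7/48 per day takes 4/7 days.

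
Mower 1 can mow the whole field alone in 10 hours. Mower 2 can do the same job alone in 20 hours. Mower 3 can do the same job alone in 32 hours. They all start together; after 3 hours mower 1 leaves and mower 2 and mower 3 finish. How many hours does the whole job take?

112/13 hours

In the first 3 hours the combined rate is 29/160, so 87/160 of the job is done, leaving 73/160.
After mower 1 leaves the rate is 13/160 per hour; the remaining 73/160 takes 73/13 hours.
Total = 3 + 73/13 = 112/13 hours.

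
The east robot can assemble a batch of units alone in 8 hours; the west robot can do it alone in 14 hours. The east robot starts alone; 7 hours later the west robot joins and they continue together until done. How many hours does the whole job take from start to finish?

In 7 hours the east robot does 7/8 of the job, leaving 1/8.
The east robot and the west robot together work at 11/56 per hour, so finishing takes 1/8 ÷ 11/56 = 7/11 hours.
Total time = 7 + 7/11 = 84/11 hours.

84/11 hours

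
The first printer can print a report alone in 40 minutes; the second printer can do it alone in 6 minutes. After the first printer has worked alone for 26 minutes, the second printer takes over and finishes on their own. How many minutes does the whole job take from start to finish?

In 26 minutes the first printer does 26/40 = 13/20 of the job, leaving 7/20.
The second printer works at 1/6 per minute, so finishing takes 7/20 ÷ 1/6 = 21/10 minutes.
Total time = 26 + 21/10 = 281/10 minutes.

281/10 minutes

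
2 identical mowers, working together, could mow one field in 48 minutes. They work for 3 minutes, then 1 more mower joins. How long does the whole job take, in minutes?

33 minutes

One mower does 1/96 of the job per minute.
After 3 minutes with 2 mowers, 1/16 is done (15/16 left).
With 3 mowers the rate is 3/96 = 1/32, so the rest takes 15/16 ÷ 1/32 = 30 minutes.
Total = 3 + 30 = 33 minutes.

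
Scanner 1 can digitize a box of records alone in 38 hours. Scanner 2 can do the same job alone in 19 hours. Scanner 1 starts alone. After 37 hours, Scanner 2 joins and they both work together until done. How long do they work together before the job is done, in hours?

In the first 37 hours Scanner 1 alone does 37/38 of the job, leaving 1/38.
Once everyone is working, combined rate: 1/38 + 1/19 = (1 + 2)/38 = 3/38 per hour.
Remaining 1/38 at 3/38 per hour takes 1/3 hours.

1/3 hours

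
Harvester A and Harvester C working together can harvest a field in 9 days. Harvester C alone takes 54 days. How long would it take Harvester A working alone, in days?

Combined rate is 1/9 per day.
Known contribution: 1/54 per day.
So Harvester A's rate is 1/9 − 1/54 = 5/54, meaning 54/5 days alone.

54/5 days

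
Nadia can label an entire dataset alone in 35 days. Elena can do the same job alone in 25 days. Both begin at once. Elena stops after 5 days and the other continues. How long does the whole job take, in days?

28 days

In the first 5 days the combined rate is 12/175, so 12/35 of the job is done, leaving 23/35.
After Elena leaves the rate is 1/35 per day; the remaining 23/35 takes 23 days.
Total = 5 + 23 = 28 days.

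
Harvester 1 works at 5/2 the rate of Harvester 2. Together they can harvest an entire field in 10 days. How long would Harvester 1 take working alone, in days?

14 days

Let Harvester 2's rate be r; then Harvester 1's rate is (5/2)r, so together (5/2 + 1)r = (7/2)r = 1/10.
Thus r = 1/35 per day.
Harvester 2 alone: 35 days; Harvester 1 alone: 14 days.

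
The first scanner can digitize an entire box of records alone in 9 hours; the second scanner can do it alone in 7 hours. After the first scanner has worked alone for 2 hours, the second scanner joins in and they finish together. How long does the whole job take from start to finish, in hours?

In 2 hours the first scanner does 2/9 of the job, leaving 7/9.
The first scanner and the second scanner together work at 16/63 per hour, so finishing takes 7/9 ÷ 16/63 = 49/16 hours.
Total time = 2 + 49/16 = 81/16 hours.

81/16 hours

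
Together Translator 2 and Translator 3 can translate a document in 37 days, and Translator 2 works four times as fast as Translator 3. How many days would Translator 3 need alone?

185 days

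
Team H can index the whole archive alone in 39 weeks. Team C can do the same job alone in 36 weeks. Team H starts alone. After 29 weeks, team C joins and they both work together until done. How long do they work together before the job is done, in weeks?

24/5 weeks

In the first 29 weeks team H alone does 29/39 of the job, leaving 10/39.
Once everyone is working, combined rate: 1/39 + 1/36 = (12 + 13)/468 = 25/468 per week.
Remaining 10/39 at 25/468 per week takes 24/5 weeks.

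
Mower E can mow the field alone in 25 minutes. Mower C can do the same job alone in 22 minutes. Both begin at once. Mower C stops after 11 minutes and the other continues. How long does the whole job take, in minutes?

In the first 11 minutes the combined rate is 47/550, so 47/50 of the job is done, leaving 3/50.
After mower C leaves the rate is 1/25 per minute; the remaining 3/50 takes 3/2 minutes.
Total = 11 + 3/2 = 25/2 minutes.

25/2 minutes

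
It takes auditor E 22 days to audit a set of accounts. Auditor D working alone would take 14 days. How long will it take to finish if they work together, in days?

77/9 days

Combined rate: 1/22 + 1/14 = (7 + 11)/154 = 18/154 = 9/77 per day.
Time = 1 ÷ (9/77) = 77/9 days.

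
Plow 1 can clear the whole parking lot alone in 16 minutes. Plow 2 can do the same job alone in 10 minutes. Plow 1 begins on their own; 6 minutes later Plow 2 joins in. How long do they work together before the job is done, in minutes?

50/13 minutes

In the first 6 minutes Plow 1 alone does 6/16 = 3/8 of the job, leaving 5/8.
Once everyone is working, combined rate: 1/16 + 1/10 = (5 + 8)/80 = 13/80 per minute.
Remaining 5/8 at 13/80 per minute takes 50/13 minutes.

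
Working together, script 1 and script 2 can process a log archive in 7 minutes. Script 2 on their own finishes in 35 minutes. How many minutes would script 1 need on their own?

35/4 minutes

Combined rate is 1/7 per minute.
Known contribution: 1/35 per minute.
So script 1's rate is 1/7 − 1/35 = 4/35, meaning 35/4 minutes alone.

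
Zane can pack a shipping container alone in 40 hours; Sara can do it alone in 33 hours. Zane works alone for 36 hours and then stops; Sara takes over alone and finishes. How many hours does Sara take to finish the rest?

33/10 hours

In 36 hours Zane does 36/40 = 9/10 of the job, leaving 1/10.
Sara works at 1/33 per hour, so finishing takes 1/10 ÷ 1/33 = 33/10 hours.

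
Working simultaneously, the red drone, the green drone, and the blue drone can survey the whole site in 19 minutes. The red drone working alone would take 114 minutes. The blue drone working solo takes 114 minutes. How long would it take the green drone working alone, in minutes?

57/2 minutes

Combined rate is 1/19 per minute.
Known contribution: 1/114 + 1/114 = (1 + 1)/114 = 2/114 = 1/57 per minute.
So the green drone's rate is 1/19 − 1/57 = 2/57, meaning 57/2 minutes alone.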